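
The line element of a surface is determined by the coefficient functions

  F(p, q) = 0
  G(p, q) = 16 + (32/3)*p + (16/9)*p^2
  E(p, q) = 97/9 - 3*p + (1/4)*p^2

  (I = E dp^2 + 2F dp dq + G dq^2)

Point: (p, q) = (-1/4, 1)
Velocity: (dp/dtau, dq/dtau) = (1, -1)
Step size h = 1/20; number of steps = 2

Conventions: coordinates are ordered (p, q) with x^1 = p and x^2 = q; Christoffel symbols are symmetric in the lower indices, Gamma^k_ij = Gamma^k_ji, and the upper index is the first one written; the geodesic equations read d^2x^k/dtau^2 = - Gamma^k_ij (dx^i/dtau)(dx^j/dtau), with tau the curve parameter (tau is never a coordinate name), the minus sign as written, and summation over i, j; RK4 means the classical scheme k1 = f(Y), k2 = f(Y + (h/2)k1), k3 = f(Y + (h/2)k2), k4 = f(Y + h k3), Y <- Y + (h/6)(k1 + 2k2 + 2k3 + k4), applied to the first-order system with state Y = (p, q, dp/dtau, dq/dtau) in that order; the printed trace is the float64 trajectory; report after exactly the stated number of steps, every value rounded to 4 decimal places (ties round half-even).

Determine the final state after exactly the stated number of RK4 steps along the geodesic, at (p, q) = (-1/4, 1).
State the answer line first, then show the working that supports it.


Answer: p = -0.1472, q = 0.9036, dp/dtau = 1.0550, dq/dtau = -0.9293

f(Y) = (dp/dtau, dq/dtau, -Gamma^p_ij Y'^i Y'^j, -Gamma^q_ij Y'^i Y'^j) with the Gammas evaluated at the stage position; h = 0.050000; intermediate values shown to 6 dp
step 0: p = -0.2500, q = 1.0000, dp/dtau = 1.0000, dq/dtau = -1.0000
step 1:
  k1: at (p, q) = (-0.250000, 1.000000), (dp/dtau, dq/dtau) = (1.000000, -1.000000); Gamma_ppp = -0.135359, Gamma_ppq = 0.000000, Gamma_pqq = -0.423522, Gamma_qpp = 0.000000, Gamma_qpq = 0.363636, Gamma_qqq = 0.000000; k1 = (1.000000, -1.000000, 0.558881, 0.727273)
  k2: at (p, q) = (-0.225000, 0.975000), (dp/dtau, dq/dtau) = (1.013972, -0.981818); Gamma_ppp = -0.135734, Gamma_ppq = 0.000000, Gamma_pqq = -0.430279, Gamma_qpp = 0.000000, Gamma_qpq = 0.360360, Gamma_qqq = 0.000000; k2 = (1.013972, -0.981818, 0.554328, 0.717504)
  k3: at (p, q) = (-0.224651, 0.975455), (dp/dtau, dq/dtau) = (1.013858, -0.982062); Gamma_ppp = -0.135739, Gamma_ppq = 0.000000, Gamma_pqq = -0.430374, Gamma_qpp = 0.000000, Gamma_qpq = 0.360315, Gamma_qqq = 0.000000; k3 = (1.013858, -0.982062, 0.554600, 0.717511)
  k4: at (p, q) = (-0.199307, 0.950897), (dp/dtau, dq/dtau) = (1.027730, -0.964124); Gamma_ppp = -0.136121, Gamma_ppq = 0.000000, Gamma_pqq = -0.437306, Gamma_qpp = 0.000000, Gamma_qpq = 0.357054, Gamma_qqq = 0.000000; k4 = (1.027730, -0.964124, 0.550267, 0.707582)
  Y <- Y + (h/6)(k1 + 2k2 + 2k3 + k4): p = -0.1993, q = 0.9509, dp/dtau = 1.0277, dq/dtau = -0.9641
step 2:
  k1: at (p, q) = (-0.199305, 0.950901), (dp/dtau, dq/dtau) = (1.027725, -0.964126); Gamma_ppp = -0.136121, Gamma_ppq = 0.000000, Gamma_pqq = -0.437307, Gamma_qpp = 0.000000, Gamma_qpq = 0.357054, Gamma_qqq = 0.000000; k1 = (1.027725, -0.964126, 0.550268, 0.707579)
  k2: at (p, q) = (-0.173612, 0.926798), (dp/dtau, dq/dtau) = (1.041482, -0.946436); Gamma_ppp = -0.136510, Gamma_ppq = 0.000000, Gamma_pqq = -0.444421, Gamma_qpp = 0.000000, Gamma_qpq = 0.353808, Gamma_qqq = 0.000000; k2 = (1.041482, -0.946436, 0.546157, 0.697495)
  k3: at (p, q) = (-0.173268, 0.927240), (dp/dtau, dq/dtau) = (1.041379, -0.946689); Gamma_ppp = -0.136515, Gamma_ppq = 0.000000, Gamma_pqq = -0.444517, Gamma_qpp = 0.000000, Gamma_qpq = 0.353765, Gamma_qqq = 0.000000; k3 = (1.041379, -0.946689, 0.546431, 0.697527)
  k4: at (p, q) = (-0.147236, 0.903567), (dp/dtau, dq/dtau) = (1.055047, -0.929250); Gamma_ppp = -0.136911, Gamma_ppq = 0.000000, Gamma_pqq = -0.451815, Gamma_qpp = 0.000000, Gamma_qpq = 0.350537, Gamma_qqq = 0.000000; k4 = (1.055047, -0.929250, 0.542543, 0.687335)
  Y <- Y + (h/6)(k1 + 2k2 + 2k3 + k4): p = -0.1472, q = 0.9036, dp/dtau = 1.0550, dq/dtau = -0.9293


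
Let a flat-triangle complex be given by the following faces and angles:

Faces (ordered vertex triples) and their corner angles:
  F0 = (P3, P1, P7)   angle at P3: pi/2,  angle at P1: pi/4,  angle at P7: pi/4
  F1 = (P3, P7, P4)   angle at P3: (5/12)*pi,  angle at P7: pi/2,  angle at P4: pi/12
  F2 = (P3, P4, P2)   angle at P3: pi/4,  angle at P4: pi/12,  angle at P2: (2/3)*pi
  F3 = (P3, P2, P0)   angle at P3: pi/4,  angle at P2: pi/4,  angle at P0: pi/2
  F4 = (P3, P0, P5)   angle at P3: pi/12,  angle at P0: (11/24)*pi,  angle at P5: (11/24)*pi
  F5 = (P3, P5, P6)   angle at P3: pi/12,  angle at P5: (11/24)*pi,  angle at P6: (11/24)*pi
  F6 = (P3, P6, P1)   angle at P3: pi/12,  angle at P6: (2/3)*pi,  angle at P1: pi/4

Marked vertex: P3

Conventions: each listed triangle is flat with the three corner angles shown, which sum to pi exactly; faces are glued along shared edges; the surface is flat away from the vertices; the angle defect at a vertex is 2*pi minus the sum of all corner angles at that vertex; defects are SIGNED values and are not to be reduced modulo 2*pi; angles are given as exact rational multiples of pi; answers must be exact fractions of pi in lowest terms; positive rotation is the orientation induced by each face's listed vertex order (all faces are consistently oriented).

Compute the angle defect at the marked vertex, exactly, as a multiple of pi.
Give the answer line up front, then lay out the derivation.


Answer: defect(P3) = pi/3

Sum of corner angles at P3: (5/3)*pi
defect = 2*pi - (5/3)*pi


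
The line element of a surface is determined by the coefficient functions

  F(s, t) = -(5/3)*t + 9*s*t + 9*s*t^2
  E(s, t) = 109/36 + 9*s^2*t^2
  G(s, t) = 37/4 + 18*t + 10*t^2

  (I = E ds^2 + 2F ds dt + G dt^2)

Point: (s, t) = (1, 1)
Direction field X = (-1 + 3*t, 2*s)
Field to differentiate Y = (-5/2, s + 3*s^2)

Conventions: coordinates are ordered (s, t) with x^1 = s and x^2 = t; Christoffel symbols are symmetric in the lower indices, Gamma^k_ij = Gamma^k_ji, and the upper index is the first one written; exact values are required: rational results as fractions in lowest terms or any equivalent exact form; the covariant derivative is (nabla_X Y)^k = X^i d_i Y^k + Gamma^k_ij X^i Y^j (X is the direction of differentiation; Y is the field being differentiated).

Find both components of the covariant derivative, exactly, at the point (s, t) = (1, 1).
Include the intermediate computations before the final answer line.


E = 433/36, F = 49/3, G = 149/4 at the point
E_s = 18, E_t = 18, F_s = 18, F_t = 76/3, G_s = 0, G_t = 38
EG - F^2 = 26101/144;  g^inv = (144/26101) * [[149/4, -49/3], [-49/3, 433/36]]
first-kind symbols [ij,l] = (1/2)(d_i g_jl + d_j g_il - d_l g_ij): [ss,s] = E_s/2 = 9, [ss,t] = F_s - E_t/2 = 9, [st,s] = E_t/2 = 9, [st,t] = G_s/2 = 0, [tt,s] = F_t - G_s/2 = 76/3, [tt,t] = G_t/2 = 19
Gamma^s_ij = (G*[ij,s] - F*[ij,t])/(EG - F^2), Gamma^t_ij = (E*[ij,t] - F*[ij,s])/(EG - F^2)
Gamma_sss = 27108/26101, Gamma_sst = 48276/26101, Gamma_stt = 91200/26101, Gamma_tss = -5580/26101, Gamma_tst = -21168/26101, Gamma_ttt = -26676/26101
X = (2, 2), Y = (-5/2, 4) at the point

Answer: (nabla_X Y)^s = 738888/26101, (nabla_X Y)^t = 116402/26101


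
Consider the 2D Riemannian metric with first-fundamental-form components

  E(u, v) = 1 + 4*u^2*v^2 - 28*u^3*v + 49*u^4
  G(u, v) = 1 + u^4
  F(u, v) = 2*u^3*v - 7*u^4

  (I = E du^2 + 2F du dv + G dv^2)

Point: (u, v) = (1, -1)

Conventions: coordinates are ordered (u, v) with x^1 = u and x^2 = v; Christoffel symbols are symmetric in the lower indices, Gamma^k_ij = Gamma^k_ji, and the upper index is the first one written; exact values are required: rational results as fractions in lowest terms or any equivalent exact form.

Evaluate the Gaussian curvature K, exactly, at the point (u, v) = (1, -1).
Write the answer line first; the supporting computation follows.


Answer: K = -4/6889

E = 82, F = -9, G = 2, EG - F^2 = 83 at the point
E_u = 288, E_v = -36, F_u = -34, F_v = 2, G_u = 4, G_v = 0
E_vv = 8, F_uv = 6, G_uu = 12
The intrinsic route: Brioschi's K = (det M1 - det M2)/(EG - F^2)^2.
M1 = [[-E_vv/2 + F_uv - G_uu/2, E_u/2, F_u - E_v/2], [F_v - G_u/2, E, F], [G_v/2, F, G]] = [[-4, 144, -16], [0, 82, -9], [0, -9, 2]]; det M1 = -332
M2 = [[0, E_v/2, G_u/2], [E_v/2, E, F], [G_u/2, F, G]] = [[0, -18, 2], [-18, 82, -9], [2, -9, 2]]; det M2 = -328
det M1 - det M2 = -4; K = -4 / (83)^2 = -4/6889


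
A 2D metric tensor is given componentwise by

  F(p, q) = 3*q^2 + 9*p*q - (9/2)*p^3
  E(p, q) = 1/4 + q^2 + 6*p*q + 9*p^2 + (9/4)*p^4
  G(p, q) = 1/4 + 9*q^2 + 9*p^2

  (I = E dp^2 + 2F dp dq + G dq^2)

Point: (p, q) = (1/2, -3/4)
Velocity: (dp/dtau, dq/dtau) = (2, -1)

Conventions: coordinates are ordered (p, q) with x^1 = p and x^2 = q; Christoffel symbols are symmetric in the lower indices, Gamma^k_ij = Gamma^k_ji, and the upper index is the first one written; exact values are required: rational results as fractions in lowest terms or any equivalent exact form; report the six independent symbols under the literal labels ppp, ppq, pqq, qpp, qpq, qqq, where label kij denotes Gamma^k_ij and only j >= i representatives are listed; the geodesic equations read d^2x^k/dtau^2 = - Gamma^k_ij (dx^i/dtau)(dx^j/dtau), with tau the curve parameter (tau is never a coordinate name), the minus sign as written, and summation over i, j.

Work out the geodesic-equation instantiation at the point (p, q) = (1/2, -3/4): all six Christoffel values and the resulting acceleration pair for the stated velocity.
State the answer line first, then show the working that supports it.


Answer: Gamma_ppp = -252/169, Gamma_ppq = 16176/2197, Gamma_pqq = -50400/2197, Gamma_qpp = -318/169, Gamma_qpq = 6120/2197, Gamma_qqq = -16956/2197; accelerations (d^2p/dtau^2, d^2q/dtau^2) = (128208/2197, 57972/2197)

E = 61/64, F = -9/4, G = 121/16 at the point
E_p = 45/8, E_q = 3/2, F_p = -81/8, F_q = 0, G_p = 9, G_q = -27/2
EG - F^2 = 2197/1024;  g^inv = (1024/2197) * [[121/16, 9/4], [9/4, 61/64]]
first-kind symbols [ij,l] = (1/2)(d_i g_jl + d_j g_il - d_l g_ij): [pp,p] = E_p/2 = 45/16, [pp,q] = F_p - E_q/2 = -87/8, [pq,p] = E_q/2 = 3/4, [pq,q] = G_p/2 = 9/2, [qq,p] = F_q - G_p/2 = -9/2, [qq,q] = G_q/2 = -27/4
Gamma^p_ij = (G*[ij,p] - F*[ij,q])/(EG - F^2), Gamma^q_ij = (E*[ij,q] - F*[ij,p])/(EG - F^2)
Gamma_ppp = -252/169, Gamma_ppq = 16176/2197, Gamma_pqq = -50400/2197, Gamma_qpp = -318/169, Gamma_qpq = 6120/2197, Gamma_qqq = -16956/2197
d^2p/dtau^2 = -(Gamma_ppp*(2)^2 + 2*Gamma_ppq*(2)*(-1) + Gamma_pqq*(-1)^2) = 128208/2197
d^2q/dtau^2 = -(Gamma_qpp*(2)^2 + 2*Gamma_qpq*(2)*(-1) + Gamma_qqq*(-1)^2) = 57972/2197


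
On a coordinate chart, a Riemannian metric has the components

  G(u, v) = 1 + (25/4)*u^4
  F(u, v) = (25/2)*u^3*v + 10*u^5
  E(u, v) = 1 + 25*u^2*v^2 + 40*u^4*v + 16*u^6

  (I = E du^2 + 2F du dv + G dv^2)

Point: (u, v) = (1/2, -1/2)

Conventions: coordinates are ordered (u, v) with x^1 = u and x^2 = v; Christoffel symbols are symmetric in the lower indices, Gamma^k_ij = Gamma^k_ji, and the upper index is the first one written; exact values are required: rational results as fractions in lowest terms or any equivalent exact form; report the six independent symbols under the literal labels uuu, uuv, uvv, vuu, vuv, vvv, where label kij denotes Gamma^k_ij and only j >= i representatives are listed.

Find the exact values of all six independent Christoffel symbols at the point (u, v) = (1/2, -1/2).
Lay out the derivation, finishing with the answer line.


E = 25/16, F = -15/32, G = 89/64 at the point
E_u = -3/4, E_v = -15/4, F_u = -25/16, F_v = 25/16, G_u = 25/8, G_v = 0
EG - F^2 = 125/64;  g^inv = (64/125) * [[89/64, 15/32], [15/32, 25/16]]
first-kind symbols [ij,l] = (1/2)(d_i g_jl + d_j g_il - d_l g_ij): [uu,u] = E_u/2 = -3/8, [uu,v] = F_u - E_v/2 = 5/16, [uv,u] = E_v/2 = -15/8, [uv,v] = G_u/2 = 25/16, [vv,u] = F_v - G_u/2 = 0, [vv,v] = G_v/2 = 0
Gamma^u_ij = (G*[ij,u] - F*[ij,v])/(EG - F^2), Gamma^v_ij = (E*[ij,v] - F*[ij,u])/(EG - F^2)

Answer: Gamma_uuu = -24/125, Gamma_uuv = -24/25, Gamma_uvv = 0, Gamma_vuu = 4/25, Gamma_vuv = 4/5, Gamma_vvv = 0


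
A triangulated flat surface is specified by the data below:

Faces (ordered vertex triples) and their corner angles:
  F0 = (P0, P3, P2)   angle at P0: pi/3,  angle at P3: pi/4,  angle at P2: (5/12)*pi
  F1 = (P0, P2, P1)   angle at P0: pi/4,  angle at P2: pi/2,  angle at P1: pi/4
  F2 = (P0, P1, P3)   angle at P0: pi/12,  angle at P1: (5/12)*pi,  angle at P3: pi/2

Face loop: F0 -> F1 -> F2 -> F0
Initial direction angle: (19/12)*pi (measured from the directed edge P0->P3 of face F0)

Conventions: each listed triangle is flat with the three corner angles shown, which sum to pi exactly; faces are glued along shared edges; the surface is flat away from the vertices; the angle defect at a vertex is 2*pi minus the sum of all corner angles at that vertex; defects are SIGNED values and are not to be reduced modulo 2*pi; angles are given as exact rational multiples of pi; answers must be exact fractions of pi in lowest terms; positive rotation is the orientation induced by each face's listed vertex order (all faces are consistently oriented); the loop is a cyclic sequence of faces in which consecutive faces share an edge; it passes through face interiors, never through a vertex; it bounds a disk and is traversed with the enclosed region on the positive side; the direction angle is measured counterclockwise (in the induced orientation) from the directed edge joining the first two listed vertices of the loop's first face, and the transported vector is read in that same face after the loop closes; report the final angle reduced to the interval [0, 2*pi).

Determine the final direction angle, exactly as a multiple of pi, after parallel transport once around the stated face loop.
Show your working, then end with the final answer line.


enclosed vertex P0: corner angles sum to (2/3)*pi, defect = 2*pi - (2/3)*pi = (4/3)*pi
adding the enclosed defects to the starting angle (mod 2*pi, induced orientation) gives the holonomy
final angle = (19/12)*pi + (4/3)*pi = (11/12)*pi (mod 2*pi)

Answer: final direction angle = (11/12)*pi


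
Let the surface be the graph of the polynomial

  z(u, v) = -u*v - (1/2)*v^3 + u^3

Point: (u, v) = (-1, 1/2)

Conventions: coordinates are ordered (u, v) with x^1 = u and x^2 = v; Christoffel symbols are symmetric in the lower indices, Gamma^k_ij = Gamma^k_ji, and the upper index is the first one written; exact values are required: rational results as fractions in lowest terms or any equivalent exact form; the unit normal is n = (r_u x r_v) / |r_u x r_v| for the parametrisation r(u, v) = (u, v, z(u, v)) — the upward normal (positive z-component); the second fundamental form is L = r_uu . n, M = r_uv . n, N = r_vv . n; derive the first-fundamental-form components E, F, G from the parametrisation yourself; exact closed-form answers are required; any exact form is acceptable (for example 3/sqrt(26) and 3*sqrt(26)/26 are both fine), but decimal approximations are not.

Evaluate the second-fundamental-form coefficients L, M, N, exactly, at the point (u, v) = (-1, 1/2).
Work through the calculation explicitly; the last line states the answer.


z_u = 5/2, z_v = 5/8, z_uu = -6, z_uv = -1, z_vv = -3/2
E = 29/4, F = 25/16, G = 89/64; answer radicand W^2 = 489/64
unnormalised second-form numerators: l = -6, m = -1, n = -3/2; L = l/sqrt(489/64), and similarly M = m/sqrt(W^2), N = n/sqrt(W^2)

Answer: L = -16*sqrt(489)/163, M = -8*sqrt(489)/489, N = -4*sqrt(489)/163


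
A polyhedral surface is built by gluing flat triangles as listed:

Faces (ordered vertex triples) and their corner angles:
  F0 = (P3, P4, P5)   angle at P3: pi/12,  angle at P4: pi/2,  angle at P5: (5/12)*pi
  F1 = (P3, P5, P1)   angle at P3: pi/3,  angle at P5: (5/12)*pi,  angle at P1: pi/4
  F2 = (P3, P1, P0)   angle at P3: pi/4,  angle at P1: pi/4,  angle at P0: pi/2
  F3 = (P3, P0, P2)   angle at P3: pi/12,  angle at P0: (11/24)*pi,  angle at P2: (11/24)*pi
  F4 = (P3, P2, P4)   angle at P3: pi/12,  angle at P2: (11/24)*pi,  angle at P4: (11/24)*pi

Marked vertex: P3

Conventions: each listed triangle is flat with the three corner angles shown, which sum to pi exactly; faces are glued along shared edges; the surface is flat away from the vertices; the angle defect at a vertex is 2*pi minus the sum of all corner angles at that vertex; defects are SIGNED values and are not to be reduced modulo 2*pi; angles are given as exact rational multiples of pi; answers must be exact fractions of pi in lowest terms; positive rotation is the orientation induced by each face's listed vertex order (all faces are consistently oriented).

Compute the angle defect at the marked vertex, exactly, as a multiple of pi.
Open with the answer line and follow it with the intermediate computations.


Answer: defect(P3) = (7/6)*pi

Sum of corner angles at P3: (5/6)*pi
defect = 2*pi - (5/6)*pi


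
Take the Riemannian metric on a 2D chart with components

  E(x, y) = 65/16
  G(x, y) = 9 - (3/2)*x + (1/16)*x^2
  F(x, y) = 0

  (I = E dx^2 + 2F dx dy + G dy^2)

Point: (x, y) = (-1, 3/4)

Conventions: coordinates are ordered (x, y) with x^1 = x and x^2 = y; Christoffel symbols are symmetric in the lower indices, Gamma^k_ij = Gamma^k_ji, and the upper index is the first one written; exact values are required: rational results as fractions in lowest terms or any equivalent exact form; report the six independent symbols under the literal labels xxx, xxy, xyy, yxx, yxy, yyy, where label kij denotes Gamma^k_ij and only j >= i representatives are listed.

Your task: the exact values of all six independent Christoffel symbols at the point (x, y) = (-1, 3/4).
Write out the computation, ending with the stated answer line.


E = 65/16, F = 0, G = 169/16 at the point
E_x = 0, E_y = 0, F_x = 0, F_y = 0, G_x = -13/8, G_y = 0
EG - F^2 = 10985/256;  g^inv = (256/10985) * [[169/16, 0], [0, 65/16]]
first-kind symbols [ij,l] = (1/2)(d_i g_jl + d_j g_il - d_l g_ij): [xx,x] = E_x/2 = 0, [xx,y] = F_x - E_y/2 = 0, [xy,x] = E_y/2 = 0, [xy,y] = G_x/2 = -13/16, [yy,x] = F_y - G_x/2 = 13/16, [yy,y] = G_y/2 = 0
Gamma^x_ij = (G*[ij,x] - F*[ij,y])/(EG - F^2), Gamma^y_ij = (E*[ij,y] - F*[ij,x])/(EG - F^2)

Answer: Gamma_xxx = 0, Gamma_xxy = 0, Gamma_xyy = 1/5, Gamma_yxx = 0, Gamma_yxy = -1/13, Gamma_yyy = 0


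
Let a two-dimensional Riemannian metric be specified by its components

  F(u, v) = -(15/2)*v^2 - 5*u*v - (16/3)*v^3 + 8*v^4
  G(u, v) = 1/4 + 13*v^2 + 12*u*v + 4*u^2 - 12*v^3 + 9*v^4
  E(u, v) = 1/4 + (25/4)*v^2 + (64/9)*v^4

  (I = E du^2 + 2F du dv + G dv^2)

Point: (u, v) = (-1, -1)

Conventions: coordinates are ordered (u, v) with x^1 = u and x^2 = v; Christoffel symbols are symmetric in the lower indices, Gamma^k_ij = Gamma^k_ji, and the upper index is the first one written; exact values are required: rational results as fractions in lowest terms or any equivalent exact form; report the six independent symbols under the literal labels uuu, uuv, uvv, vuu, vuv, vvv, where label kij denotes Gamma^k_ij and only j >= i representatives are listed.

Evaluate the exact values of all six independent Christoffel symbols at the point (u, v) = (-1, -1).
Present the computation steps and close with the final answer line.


E = 245/18, F = 5/6, G = 201/4 at the point
E_u = 0, E_v = -737/18, F_u = 5, F_v = -28, G_u = -20, G_v = -110
EG - F^2 = 49195/72;  g^inv = (72/49195) * [[201/4, -5/6], [-5/6, 245/18]]
first-kind symbols [ij,l] = (1/2)(d_i g_jl + d_j g_il - d_l g_ij): [uu,u] = E_u/2 = 0, [uu,v] = F_u - E_v/2 = 917/36, [uv,u] = E_v/2 = -737/36, [uv,v] = G_u/2 = -10, [vv,u] = F_v - G_u/2 = -18, [vv,v] = G_v/2 = -55
Gamma^u_ij = (G*[ij,u] - F*[ij,v])/(EG - F^2), Gamma^v_ij = (E*[ij,v] - F*[ij,u])/(EG - F^2)

Answer: Gamma_uuu = -917/29517, Gamma_uuv = -146937/98390, Gamma_uvv = -61824/49195, Gamma_vuu = 44933/88551, Gamma_vuv = -5143/29517, Gamma_vvv = -10564/9839


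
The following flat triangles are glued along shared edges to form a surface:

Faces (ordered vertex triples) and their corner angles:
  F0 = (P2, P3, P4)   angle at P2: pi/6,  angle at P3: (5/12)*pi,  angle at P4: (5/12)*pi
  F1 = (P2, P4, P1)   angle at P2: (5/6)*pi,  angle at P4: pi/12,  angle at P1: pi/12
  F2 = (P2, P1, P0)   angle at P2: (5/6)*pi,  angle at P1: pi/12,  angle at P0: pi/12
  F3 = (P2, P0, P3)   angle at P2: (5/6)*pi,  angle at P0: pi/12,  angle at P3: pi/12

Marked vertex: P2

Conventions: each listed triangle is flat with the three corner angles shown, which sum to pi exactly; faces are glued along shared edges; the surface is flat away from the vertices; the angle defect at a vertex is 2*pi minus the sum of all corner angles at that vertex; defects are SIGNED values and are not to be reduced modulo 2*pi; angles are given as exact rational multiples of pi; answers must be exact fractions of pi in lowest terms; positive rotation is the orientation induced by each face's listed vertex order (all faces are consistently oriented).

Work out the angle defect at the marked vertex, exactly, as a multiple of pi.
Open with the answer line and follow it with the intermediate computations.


Answer: defect(P2) = (-2/3)*pi

Sum of corner angles at P2: (8/3)*pi
defect = 2*pi - (8/3)*pi


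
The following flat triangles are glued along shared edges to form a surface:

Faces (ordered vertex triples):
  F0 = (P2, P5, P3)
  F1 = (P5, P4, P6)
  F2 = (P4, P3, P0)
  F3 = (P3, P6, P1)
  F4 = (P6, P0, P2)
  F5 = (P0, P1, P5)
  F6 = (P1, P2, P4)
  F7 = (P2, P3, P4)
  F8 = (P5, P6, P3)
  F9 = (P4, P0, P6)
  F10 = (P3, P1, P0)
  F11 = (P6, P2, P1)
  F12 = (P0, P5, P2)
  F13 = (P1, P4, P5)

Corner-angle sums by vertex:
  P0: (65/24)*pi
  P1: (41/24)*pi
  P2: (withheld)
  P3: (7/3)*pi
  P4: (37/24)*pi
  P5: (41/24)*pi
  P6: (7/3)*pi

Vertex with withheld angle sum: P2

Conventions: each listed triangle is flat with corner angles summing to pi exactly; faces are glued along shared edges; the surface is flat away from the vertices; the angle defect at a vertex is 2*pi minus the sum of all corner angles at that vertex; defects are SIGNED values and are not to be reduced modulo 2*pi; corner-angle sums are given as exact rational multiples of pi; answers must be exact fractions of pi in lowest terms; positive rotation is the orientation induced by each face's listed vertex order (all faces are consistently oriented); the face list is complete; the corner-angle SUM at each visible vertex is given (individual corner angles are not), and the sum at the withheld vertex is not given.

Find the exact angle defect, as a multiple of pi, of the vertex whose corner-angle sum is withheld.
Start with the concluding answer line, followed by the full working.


Answer: defect(P2) = pi/3

V = 7, E = 21, F = 14; chi = V - E + F = 0
Gauss-Bonnet: total defect = 2*pi*chi = 0; visible defects sum to -pi/3


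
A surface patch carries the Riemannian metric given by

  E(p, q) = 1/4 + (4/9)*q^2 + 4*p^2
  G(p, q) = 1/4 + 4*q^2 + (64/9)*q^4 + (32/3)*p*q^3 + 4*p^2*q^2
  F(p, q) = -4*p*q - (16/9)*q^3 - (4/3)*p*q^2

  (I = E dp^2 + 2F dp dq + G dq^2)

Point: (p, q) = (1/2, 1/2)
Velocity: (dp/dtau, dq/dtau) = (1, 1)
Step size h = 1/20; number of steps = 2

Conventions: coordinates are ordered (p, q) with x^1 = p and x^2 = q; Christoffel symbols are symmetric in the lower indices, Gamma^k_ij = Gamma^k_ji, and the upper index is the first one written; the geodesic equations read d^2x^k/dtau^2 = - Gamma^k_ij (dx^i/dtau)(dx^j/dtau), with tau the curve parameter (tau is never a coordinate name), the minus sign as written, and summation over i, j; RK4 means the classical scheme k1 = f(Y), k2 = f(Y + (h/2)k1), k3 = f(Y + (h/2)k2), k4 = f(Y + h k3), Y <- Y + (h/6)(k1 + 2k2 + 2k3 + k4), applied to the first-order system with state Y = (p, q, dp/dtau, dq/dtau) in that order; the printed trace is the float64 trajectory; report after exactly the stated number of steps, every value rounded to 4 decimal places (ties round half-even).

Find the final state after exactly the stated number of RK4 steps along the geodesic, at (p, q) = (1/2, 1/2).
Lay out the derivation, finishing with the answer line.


f(Y) = (dp/dtau, dq/dtau, -Gamma^p_ij Y'^i Y'^j, -Gamma^q_ij Y'^i Y'^j) with the Gammas evaluated at the stage position; h = 0.050000; intermediate values shown to 6 dp
step 0: p = 0.5000, q = 0.5000, dp/dtau = 1.0000, dq/dtau = 1.0000
step 1:
  k1: at (p, q) = (0.500000, 0.500000), (dp/dtau, dq/dtau) = (1.000000, 1.000000); Gamma_ppp = 1.029440, Gamma_ppq = 1.354226, Gamma_pqq = -2.936372, Gamma_qpp = -0.431149, Gamma_qpq = 1.167142, Gamma_qqq = 0.842355; k1 = (1.000000, 1.000000, -0.801519, -2.745489)
  k2: at (p, q) = (0.525000, 0.525000), (dp/dtau, dq/dtau) = (0.979962, 0.931363); Gamma_ppp = 1.047730, Gamma_ppq = 1.382447, Gamma_pqq = -2.991648, Gamma_qpp = -0.357186, Gamma_qpq = 1.163000, Gamma_qqq = 0.800471; k2 = (0.979962, 0.931363, -0.934616, -2.474284)
  k3: at (p, q) = (0.524499, 0.523284), (dp/dtau, dq/dtau) = (0.976635, 0.938143); Gamma_ppp = 1.047614, Gamma_ppq = 1.376897, Gamma_pqq = -2.976173, Gamma_qpp = -0.359960, Gamma_qpq = 1.162088, Gamma_qqq = 0.808105; k3 = (0.976635, 0.938143, -0.902952, -2.497350)
  k4: at (p, q) = (0.548832, 0.546907), (dp/dtau, dq/dtau) = (0.954852, 0.875132); Gamma_ppp = 1.061362, Gamma_ppq = 1.391020, Gamma_pqq = -3.019926, Gamma_qpp = -0.298243, Gamma_qpq = 1.149245, Gamma_qqq = 0.774723; k4 = (0.954852, 0.875132, -0.979593, -2.242076)
  Y <- Y + (h/6)(k1 + 2k2 + 2k3 + k4): p = 0.5489, q = 0.5468, dp/dtau = 0.9545, dq/dtau = 0.8756
step 2:
  k1: at (p, q) = (0.548900, 0.546785), (dp/dtau, dq/dtau) = (0.954531, 0.875576); Gamma_ppp = 1.061411, Gamma_ppq = 1.390304, Gamma_pqq = -3.017800, Gamma_qpp = -0.298275, Gamma_qpq = 1.149068, Gamma_qqq = 0.775674; k1 = (0.954531, 0.875576, -0.977471, -2.243592)
  k2: at (p, q) = (0.572764, 0.568674), (dp/dtau, dq/dtau) = (0.930094, 0.819487); Gamma_ppp = 1.070697, Gamma_ppq = 1.390751, Gamma_pqq = -3.044369, Gamma_qpp = -0.247492, Gamma_qpq = 1.129506, Gamma_qqq = 0.752635; k2 = (0.930094, 0.819487, -1.001824, -2.013158)
  k3: at (p, q) = (0.572153, 0.567272), (dp/dtau, dq/dtau) = (0.929486, 0.825247); Gamma_ppp = 1.070540, Gamma_ppq = 1.387741, Gamma_pqq = -3.033752, Gamma_qpp = -0.249461, Gamma_qpq = 1.129620, Gamma_qqq = 0.757697; k3 = (0.929486, 0.825247, -0.987749, -2.033460)
  k4: at (p, q) = (0.595375, 0.588047), (dp/dtau, dq/dtau) = (0.905144, 0.773903); Gamma_ppp = 1.075654, Gamma_ppq = 1.380437, Gamma_pqq = -3.052847, Gamma_qpp = -0.207281, Gamma_qpq = 1.106444, Gamma_qqq = 0.739737; k4 = (0.905144, 0.773903, -0.986811, -1.823340)
  Y <- Y + (h/6)(k1 + 2k2 + 2k3 + k4): p = 0.5954, q = 0.5879, dp/dtau = 0.9050, dq/dtau = 0.7742

Answer: p = 0.5954, q = 0.5879, dp/dtau = 0.9050, dq/dtau = 0.7742


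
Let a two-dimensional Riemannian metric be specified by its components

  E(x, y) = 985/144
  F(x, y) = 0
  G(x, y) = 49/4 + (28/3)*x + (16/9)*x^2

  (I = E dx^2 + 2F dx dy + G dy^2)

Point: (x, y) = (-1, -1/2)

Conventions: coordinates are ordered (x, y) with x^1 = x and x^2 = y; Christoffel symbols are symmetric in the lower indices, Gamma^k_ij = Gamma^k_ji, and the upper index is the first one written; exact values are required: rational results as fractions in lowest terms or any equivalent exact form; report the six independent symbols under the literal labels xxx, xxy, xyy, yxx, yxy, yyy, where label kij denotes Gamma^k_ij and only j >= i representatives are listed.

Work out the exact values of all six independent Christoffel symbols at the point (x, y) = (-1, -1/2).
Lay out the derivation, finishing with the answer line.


E = 985/144, F = 0, G = 169/36 at the point
E_x = 0, E_y = 0, F_x = 0, F_y = 0, G_x = 52/9, G_y = 0
EG - F^2 = 166465/5184;  g^inv = (5184/166465) * [[169/36, 0], [0, 985/144]]
first-kind symbols [ij,l] = (1/2)(d_i g_jl + d_j g_il - d_l g_ij): [xx,x] = E_x/2 = 0, [xx,y] = F_x - E_y/2 = 0, [xy,x] = E_y/2 = 0, [xy,y] = G_x/2 = 26/9, [yy,x] = F_y - G_x/2 = -26/9, [yy,y] = G_y/2 = 0
Gamma^x_ij = (G*[ij,x] - F*[ij,y])/(EG - F^2), Gamma^y_ij = (E*[ij,y] - F*[ij,x])/(EG - F^2)

Answer: Gamma_xxx = 0, Gamma_xxy = 0, Gamma_xyy = -416/985, Gamma_yxx = 0, Gamma_yxy = 8/13, Gamma_yyy = 0


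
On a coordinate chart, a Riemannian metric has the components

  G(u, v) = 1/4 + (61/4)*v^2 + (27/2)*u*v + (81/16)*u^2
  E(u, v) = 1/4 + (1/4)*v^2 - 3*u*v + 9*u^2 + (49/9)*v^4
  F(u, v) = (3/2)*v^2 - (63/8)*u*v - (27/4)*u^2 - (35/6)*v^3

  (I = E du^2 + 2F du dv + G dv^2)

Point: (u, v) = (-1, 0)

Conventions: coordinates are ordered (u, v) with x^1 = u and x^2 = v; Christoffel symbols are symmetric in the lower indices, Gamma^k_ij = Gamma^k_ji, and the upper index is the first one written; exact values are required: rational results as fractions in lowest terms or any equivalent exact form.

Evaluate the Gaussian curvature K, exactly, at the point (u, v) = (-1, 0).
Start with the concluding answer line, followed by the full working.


Answer: K = 37448/52441

E = 37/4, F = -27/4, G = 85/16, EG - F^2 = 229/64 at the point
E_u = -18, E_v = 3, F_u = 27/2, F_v = 63/8, G_u = -81/8, G_v = -27/2
E_vv = 1/2, F_uv = -63/8, G_uu = 81/8
Brioschi: K = (det M1 - det M2) / (EG - F^2)^2 with the standard first/second-derivative matrices M1, M2.
M1 = [[-E_vv/2 + F_uv - G_uu/2, E_u/2, F_u - E_v/2], [F_v - G_u/2, E, F], [G_v/2, F, G]] = [[-211/16, -9, 12], [207/16, 37/4, -27/4], [-27/4, -27/4, 85/16]]; det M1 = -140659/1024
M2 = [[0, E_v/2, G_u/2], [E_v/2, E, F], [G_u/2, F, G]] = [[0, 3/2, -81/16], [3/2, 37/4, -27/4], [-81/16, -27/4, 85/16]]; det M2 = -150021/1024
det M1 - det M2 = 4681/512; K = 4681/512 / (229/64)^2 = 37448/52441


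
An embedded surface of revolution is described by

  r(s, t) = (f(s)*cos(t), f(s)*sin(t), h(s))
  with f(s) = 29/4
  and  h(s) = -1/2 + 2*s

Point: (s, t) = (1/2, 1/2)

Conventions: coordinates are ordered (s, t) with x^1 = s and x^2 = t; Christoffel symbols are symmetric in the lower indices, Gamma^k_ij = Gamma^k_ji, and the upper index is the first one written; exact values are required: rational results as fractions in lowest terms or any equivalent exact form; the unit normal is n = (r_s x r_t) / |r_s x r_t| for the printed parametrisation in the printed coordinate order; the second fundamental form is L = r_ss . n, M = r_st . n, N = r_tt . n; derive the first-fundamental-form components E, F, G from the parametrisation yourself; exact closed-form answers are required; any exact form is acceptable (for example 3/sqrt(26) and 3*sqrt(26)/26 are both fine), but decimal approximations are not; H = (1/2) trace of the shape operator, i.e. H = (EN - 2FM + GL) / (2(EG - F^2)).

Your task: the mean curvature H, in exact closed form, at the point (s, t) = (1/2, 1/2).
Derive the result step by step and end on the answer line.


f = 29/4, f' = 0, f'' = 0, h' = 2, h'' = 0
E = 4, F = 0, G = 841/16; answer radicand W^2 = 4
unnormalised second-form numerators: l = 0, m = 0, n = 29/2; L = l/sqrt(4), and similarly M = m/sqrt(W^2), N = n/sqrt(W^2)
H = (E*n - 2*F*m + G*l) / (2*(EG - F^2)*sqrt(W^2)); E*n - 2*F*m + G*l = 58, EG - F^2 = 841/4, so H = (4/29)/sqrt(4)

Answer: H = 2/29


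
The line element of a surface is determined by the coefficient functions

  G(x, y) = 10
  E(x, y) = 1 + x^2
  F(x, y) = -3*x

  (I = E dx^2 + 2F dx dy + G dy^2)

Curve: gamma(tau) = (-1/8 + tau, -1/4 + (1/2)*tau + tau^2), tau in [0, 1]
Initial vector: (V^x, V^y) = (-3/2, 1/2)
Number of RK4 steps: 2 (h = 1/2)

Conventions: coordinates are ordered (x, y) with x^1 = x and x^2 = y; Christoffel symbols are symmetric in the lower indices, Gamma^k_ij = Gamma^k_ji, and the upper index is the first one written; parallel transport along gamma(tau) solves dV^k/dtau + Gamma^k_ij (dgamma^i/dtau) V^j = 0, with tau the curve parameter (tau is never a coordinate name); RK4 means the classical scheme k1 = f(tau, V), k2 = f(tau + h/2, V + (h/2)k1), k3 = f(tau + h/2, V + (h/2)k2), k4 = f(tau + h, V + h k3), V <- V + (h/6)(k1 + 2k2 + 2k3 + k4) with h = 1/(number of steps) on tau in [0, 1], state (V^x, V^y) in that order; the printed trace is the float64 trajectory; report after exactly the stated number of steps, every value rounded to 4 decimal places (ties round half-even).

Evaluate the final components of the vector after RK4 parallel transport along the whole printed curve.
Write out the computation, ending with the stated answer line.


gamma'(tau) = (1, 1/2 + 2*tau); f(tau, V)^k = -Gamma^k_ij(gamma(tau)) gamma'^i(tau) V^j; h = 1/2; intermediate values shown to 6 dp
curve data and Christoffel symbols at the stage parameters:
  tau = 0.000000: gamma = (-0.125000, -0.250000), gamma' = (1.000000, 0.500000); Gamma_xxx = -0.012480, Gamma_xxy = 0.000000, Gamma_xyy = 0.000000, Gamma_yxx = -0.299532, Gamma_yxy = 0.000000, Gamma_yyy = 0.000000
  tau = 0.250000: gamma = (0.125000, -0.062500), gamma' = (1.000000, 1.000000); Gamma_xxx = 0.012480, Gamma_xxy = 0.000000, Gamma_xyy = 0.000000, Gamma_yxx = -0.299532, Gamma_yxy = 0.000000, Gamma_yyy = 0.000000
  tau = 0.500000: gamma = (0.375000, 0.250000), gamma' = (1.000000, 1.500000); Gamma_xxx = 0.036980, Gamma_xxy = 0.000000, Gamma_xyy = 0.000000, Gamma_yxx = -0.295840, Gamma_yxy = 0.000000, Gamma_yyy = 0.000000
  tau = 0.750000: gamma = (0.625000, 0.687500), gamma' = (1.000000, 2.000000); Gamma_xxx = 0.060150, Gamma_xxy = 0.000000, Gamma_xyy = 0.000000, Gamma_yxx = -0.288722, Gamma_yxy = 0.000000, Gamma_yyy = 0.000000
  tau = 1.000000: gamma = (0.875000, 1.250000), gamma' = (1.000000, 2.500000); Gamma_xxx = 0.081277, Gamma_xxy = 0.000000, Gamma_xyy = 0.000000, Gamma_yxx = -0.278665, Gamma_yxy = 0.000000, Gamma_yyy = 0.000000
step 0: V^x = -1.5000, V^y = 0.5000
step 1: k1 = (-0.018721, -0.449298), k2 = (0.018779, -0.450700), k3 = (0.018662, -0.447892), k4 = (0.055125, -0.440999); V <- V + (h/6)(k1 + 2k2 + 2k3 + k4): V^x = -1.4907, V^y = 0.2760
step 2: k1 = (0.055127, -0.441016), k2 = (0.088839, -0.426426), k3 = (0.088332, -0.423993), k4 = (0.117572, -0.403105); V <- V + (h/6)(k1 + 2k2 + 2k3 + k4): V^x = -1.4468, V^y = 0.0640

Answer: V^x = -1.4468, V^y = 0.0640


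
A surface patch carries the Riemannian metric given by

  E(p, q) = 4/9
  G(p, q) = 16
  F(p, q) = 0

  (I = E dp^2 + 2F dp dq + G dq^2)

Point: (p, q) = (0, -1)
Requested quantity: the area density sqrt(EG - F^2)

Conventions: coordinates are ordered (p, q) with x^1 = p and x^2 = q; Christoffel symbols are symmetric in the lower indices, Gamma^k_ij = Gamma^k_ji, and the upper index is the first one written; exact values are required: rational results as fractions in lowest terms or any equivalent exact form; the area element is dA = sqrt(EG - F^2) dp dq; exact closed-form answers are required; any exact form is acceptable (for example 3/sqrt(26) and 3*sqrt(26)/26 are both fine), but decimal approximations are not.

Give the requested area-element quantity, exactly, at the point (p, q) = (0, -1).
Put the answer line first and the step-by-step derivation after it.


Answer: sqrt(EG - F^2) = 8/3

E = 4/9, F = 0, G = 16; EG - F^2 = 64/9


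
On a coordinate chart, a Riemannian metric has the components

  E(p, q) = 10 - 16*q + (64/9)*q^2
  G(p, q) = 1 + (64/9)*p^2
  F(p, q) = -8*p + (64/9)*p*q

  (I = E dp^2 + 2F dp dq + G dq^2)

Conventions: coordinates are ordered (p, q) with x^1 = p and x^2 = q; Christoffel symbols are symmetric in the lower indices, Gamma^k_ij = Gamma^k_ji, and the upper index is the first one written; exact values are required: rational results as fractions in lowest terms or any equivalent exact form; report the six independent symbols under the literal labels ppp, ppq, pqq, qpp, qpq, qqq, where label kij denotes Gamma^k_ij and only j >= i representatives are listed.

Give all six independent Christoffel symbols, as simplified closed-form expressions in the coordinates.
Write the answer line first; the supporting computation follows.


Answer: Gamma_ppp = 0, Gamma_ppq = (32*q - 36)/(32*p^2 + 32*q^2 - 72*q + 45), Gamma_pqq = 0, Gamma_qpp = 0, Gamma_qpq = 32*p/(32*p^2 + 32*q^2 - 72*q + 45), Gamma_qqq = 0

E = 10 - 16*q + (64/9)*q^2; F = -8*p + (64/9)*p*q; G = 1 + (64/9)*p^2
Gamma^k_ij = (1/2) g^{kl} (d_i g_jl + d_j g_il - d_l g_ij), with g^inv = (1/(EG-F^2)) [[G, -F], [-F, E]]
first partials: E_p = 0, E_q = -16 + (128/9)*q, F_p = -8 + (64/9)*q, F_q = (64/9)*p, G_p = (128/9)*p, G_q = 0
D = EG - F^2 = 10 - 16*q + (64/9)*q^2 + (64/9)*p^2
expanded: Gamma^p_pp = (G E_p - 2F F_p + F E_q)/(2D), Gamma^p_pq = (G E_q - F G_p)/(2D), Gamma^p_qq = (2G F_q - G G_p - F G_q)/(2D), Gamma^q_pp = (2E F_p - E E_q - F E_p)/(2D), Gamma^q_pq = (E G_p - F E_q)/(2D), Gamma^q_qq = (E G_q - 2F F_q + F G_p)/(2D); substitute and cancel common factors


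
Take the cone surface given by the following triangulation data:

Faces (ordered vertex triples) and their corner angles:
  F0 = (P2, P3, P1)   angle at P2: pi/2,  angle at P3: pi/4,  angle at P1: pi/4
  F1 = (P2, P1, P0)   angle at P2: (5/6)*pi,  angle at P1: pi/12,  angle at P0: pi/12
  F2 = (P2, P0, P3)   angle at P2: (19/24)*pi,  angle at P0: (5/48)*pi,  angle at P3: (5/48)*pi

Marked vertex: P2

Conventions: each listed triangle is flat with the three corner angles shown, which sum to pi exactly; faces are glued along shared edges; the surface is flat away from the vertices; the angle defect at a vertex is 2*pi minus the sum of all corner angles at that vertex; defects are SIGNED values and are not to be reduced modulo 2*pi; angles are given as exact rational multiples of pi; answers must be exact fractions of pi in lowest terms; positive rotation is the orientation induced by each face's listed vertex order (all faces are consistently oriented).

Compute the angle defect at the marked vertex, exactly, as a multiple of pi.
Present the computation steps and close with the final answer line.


Sum of corner angles at P2: (17/8)*pi
defect = 2*pi - (17/8)*pi

Answer: defect(P2) = -pi/8


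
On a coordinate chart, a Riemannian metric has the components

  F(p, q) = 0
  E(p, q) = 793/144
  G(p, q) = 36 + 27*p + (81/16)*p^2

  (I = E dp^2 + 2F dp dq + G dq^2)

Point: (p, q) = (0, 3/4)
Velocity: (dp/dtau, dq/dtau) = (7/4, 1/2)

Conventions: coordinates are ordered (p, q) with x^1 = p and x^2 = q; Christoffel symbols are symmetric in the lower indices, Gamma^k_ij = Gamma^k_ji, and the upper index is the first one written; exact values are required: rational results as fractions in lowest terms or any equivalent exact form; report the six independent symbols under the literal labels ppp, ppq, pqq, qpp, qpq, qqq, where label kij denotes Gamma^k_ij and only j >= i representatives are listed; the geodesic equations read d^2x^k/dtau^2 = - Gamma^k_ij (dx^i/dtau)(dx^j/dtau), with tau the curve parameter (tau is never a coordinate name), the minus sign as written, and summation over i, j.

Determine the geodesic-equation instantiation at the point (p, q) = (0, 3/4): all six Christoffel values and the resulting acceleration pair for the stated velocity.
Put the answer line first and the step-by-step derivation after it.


Answer: Gamma_ppp = 0, Gamma_ppq = 0, Gamma_pqq = -1944/793, Gamma_qpp = 0, Gamma_qpq = 3/8, Gamma_qqq = 0; accelerations (d^2p/dtau^2, d^2q/dtau^2) = (486/793, -21/32)

E = 793/144, F = 0, G = 36 at the point
E_p = 0, E_q = 0, F_p = 0, F_q = 0, G_p = 27, G_q = 0
EG - F^2 = 793/4;  g^inv = (4/793) * [[36, 0], [0, 793/144]]
first-kind symbols [ij,l] = (1/2)(d_i g_jl + d_j g_il - d_l g_ij): [pp,p] = E_p/2 = 0, [pp,q] = F_p - E_q/2 = 0, [pq,p] = E_q/2 = 0, [pq,q] = G_p/2 = 27/2, [qq,p] = F_q - G_p/2 = -27/2, [qq,q] = G_q/2 = 0
Gamma^p_ij = (G*[ij,p] - F*[ij,q])/(EG - F^2), Gamma^q_ij = (E*[ij,q] - F*[ij,p])/(EG - F^2)
Gamma_ppp = 0, Gamma_ppq = 0, Gamma_pqq = -1944/793, Gamma_qpp = 0, Gamma_qpq = 3/8, Gamma_qqq = 0
d^2p/dtau^2 = -(Gamma_ppp*(7/4)^2 + 2*Gamma_ppq*(7/4)*(1/2) + Gamma_pqq*(1/2)^2) = 486/793
d^2q/dtau^2 = -(Gamma_qpp*(7/4)^2 + 2*Gamma_qpq*(7/4)*(1/2) + Gamma_qqq*(1/2)^2) = -21/32


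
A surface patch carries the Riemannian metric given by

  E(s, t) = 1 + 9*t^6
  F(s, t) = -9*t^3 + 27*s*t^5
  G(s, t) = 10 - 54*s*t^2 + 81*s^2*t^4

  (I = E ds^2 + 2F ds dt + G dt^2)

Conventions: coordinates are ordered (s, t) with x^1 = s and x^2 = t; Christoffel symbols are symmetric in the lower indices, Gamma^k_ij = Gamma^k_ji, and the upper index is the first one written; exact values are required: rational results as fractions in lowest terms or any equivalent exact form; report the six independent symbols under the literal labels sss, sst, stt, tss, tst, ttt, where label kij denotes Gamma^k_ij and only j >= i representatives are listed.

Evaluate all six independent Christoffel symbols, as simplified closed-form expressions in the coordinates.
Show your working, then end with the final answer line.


E = 1 + 9*t^6; F = -9*t^3 + 27*s*t^5; G = 10 - 54*s*t^2 + 81*s^2*t^4
Gamma^k_ij = (1/2) g^{kl} (d_i g_jl + d_j g_il - d_l g_ij), with g^inv = (1/(EG-F^2)) [[G, -F], [-F, E]]
first partials: E_s = 0, E_t = 54*t^5, F_s = 27*t^5, F_t = -27*t^2 + 135*s*t^4, G_s = -54*t^2 + 162*s*t^4, G_t = -108*s*t + 324*s^2*t^3
D = EG - F^2 = 10 - 54*s*t^2 + 9*t^6 + 81*s^2*t^4
expanded: Gamma^s_ss = (G E_s - 2F F_s + F E_t)/(2D), Gamma^s_st = (G E_t - F G_s)/(2D), Gamma^s_tt = (2G F_t - G G_s - F G_t)/(2D), Gamma^t_ss = (2E F_s - E E_t - F E_s)/(2D), Gamma^t_st = (E G_s - F E_t)/(2D), Gamma^t_tt = (E G_t - 2F F_t + F G_s)/(2D); substitute and cancel common factors

Answer: Gamma_sss = 0, Gamma_sst = 27*t^5/(81*s^2*t^4 - 54*s*t^2 + 9*t^6 + 10), Gamma_stt = 54*s*t^4/(81*s^2*t^4 - 54*s*t^2 + 9*t^6 + 10), Gamma_tss = 0, Gamma_tst = (81*s*t^4 - 27*t^2)/(81*s^2*t^4 - 54*s*t^2 + 9*t^6 + 10), Gamma_ttt = (162*s^2*t^3 - 54*s*t)/(81*s^2*t^4 - 54*s*t^2 + 9*t^6 + 10)
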